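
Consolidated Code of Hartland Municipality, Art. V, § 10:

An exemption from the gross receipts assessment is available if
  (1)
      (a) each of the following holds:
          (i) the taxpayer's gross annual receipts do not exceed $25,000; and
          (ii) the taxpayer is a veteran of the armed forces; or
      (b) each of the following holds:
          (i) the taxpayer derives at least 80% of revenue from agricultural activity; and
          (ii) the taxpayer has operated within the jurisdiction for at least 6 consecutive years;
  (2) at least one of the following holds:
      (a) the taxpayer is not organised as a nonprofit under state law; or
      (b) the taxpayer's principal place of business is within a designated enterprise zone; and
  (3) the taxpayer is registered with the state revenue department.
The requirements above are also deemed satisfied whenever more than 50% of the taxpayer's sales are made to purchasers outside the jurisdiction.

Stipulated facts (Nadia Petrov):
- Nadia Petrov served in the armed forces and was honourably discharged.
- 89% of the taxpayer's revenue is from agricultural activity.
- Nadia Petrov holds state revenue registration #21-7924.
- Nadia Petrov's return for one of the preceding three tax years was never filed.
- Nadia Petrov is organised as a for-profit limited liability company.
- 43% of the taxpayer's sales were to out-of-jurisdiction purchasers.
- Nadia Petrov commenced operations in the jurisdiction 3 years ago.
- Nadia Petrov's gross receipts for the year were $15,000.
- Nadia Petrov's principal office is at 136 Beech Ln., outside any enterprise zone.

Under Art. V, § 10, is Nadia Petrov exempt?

Yes — exempt.

(i) receipts ≤ $25,000 — holds.
(ii) veteran — met.
(a) = T AND T = true.
(i) ≥80% agricultural — satisfied.
(ii) ≥ 6 yrs in jurisdiction — fails.
(b) = T AND F = false.
(1) = T OR F = true.
(a) not (nonprofit) — holds.
(b) in enterprise zone — fails.
So (2) is satisfied (T OR F).
(3) state-registered — met.
Overall: T AND T AND T → true.
Exception (>50% out-of-jur. sales) — not satisfied.
Result: main true OR exception false → true.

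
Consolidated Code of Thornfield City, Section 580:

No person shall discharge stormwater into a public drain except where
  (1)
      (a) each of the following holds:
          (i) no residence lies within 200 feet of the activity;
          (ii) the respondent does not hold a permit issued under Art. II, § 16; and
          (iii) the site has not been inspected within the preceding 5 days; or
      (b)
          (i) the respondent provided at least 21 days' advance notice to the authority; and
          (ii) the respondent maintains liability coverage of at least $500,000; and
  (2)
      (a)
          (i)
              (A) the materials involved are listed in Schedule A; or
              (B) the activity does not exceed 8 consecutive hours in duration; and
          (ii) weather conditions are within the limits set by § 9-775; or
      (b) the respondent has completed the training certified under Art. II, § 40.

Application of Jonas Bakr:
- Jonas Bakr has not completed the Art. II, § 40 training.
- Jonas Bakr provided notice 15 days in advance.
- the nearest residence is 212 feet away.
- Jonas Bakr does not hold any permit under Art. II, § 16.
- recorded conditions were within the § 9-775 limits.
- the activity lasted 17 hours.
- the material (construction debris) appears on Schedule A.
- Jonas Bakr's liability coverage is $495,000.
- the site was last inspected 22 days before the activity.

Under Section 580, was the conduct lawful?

(i) no residence in 200 ft — met.
(ii) not (holds permit) — satisfied.
(iii) not (site inspected) — satisfied.
(a): T AND T AND T → true.
(i) ≥21 days' notice — not met.
(ii) coverage ≥ $500,000 — not met.
(b): F AND F → false.
(1): T OR F → true.
(A) Schedule A material — satisfied.
(B) ≤ 8 hrs duration — fails.
So (i) is satisfied (T OR F).
(ii) weather ok — met.
So (a) is satisfied (T AND T).
(b) training certified — fails.
So (2) is satisfied (T OR F).
So Overall is satisfied (T AND T).

Yes — lawful.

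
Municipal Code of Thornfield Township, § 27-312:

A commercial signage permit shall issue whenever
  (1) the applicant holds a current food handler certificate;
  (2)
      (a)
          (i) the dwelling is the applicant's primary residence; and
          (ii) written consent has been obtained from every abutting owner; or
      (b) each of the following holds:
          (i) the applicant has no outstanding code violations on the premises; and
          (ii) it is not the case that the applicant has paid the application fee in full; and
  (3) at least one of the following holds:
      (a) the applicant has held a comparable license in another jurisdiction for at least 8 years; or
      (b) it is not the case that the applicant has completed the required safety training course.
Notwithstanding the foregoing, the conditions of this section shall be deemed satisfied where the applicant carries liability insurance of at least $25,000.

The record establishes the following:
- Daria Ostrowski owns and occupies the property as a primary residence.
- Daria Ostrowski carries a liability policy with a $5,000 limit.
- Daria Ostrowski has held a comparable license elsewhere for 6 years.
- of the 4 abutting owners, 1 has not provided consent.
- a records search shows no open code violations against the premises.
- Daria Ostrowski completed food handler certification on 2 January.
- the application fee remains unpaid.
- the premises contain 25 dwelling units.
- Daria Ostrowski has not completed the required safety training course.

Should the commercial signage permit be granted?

(1) food handler cert. — satisfied.
(i) primary residence — met.
(ii) all abutters consent — not satisfied.
(a) = T AND F = false.
(i) no code violations — holds.
(ii) not (fee paid) — holds.
(b): T AND T → true.
(2): F OR T → true.
(a) prior license ≥ 8 yr — not met.
(b) not (safety training) — holds.
(3) = F OR T = true.
Overall: T AND T AND T → true.
Exception (insurance ≥ $25,000) — not satisfied.
Result: main true OR exception false → true.

Yes — granted.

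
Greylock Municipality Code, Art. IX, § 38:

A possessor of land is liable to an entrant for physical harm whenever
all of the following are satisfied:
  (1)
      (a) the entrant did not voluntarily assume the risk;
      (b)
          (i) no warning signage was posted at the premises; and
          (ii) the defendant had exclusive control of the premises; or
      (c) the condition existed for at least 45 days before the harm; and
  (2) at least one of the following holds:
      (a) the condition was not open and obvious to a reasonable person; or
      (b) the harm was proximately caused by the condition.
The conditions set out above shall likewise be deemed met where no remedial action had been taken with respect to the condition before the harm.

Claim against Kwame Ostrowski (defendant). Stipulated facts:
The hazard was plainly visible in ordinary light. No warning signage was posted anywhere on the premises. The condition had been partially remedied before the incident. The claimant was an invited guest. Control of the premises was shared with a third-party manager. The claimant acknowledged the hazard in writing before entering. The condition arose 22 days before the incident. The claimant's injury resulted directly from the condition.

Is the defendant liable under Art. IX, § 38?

No — not liable.

(a) no assumed risk — not met.
(i) no signage posted — satisfied.
(ii) exclusive control — not met.
So (b) is not satisfied (T AND F).
(c) condition ≥45 days old — not satisfied.
(1) = F OR F OR F = false.
(a) not open/obvious — not satisfied.
(b) proximate cause — satisfied.
(2) = F OR T = true.
So Overall is not satisfied (F AND T).
Exception (no remedial action) — not satisfied.
Result: main false OR exception false → false.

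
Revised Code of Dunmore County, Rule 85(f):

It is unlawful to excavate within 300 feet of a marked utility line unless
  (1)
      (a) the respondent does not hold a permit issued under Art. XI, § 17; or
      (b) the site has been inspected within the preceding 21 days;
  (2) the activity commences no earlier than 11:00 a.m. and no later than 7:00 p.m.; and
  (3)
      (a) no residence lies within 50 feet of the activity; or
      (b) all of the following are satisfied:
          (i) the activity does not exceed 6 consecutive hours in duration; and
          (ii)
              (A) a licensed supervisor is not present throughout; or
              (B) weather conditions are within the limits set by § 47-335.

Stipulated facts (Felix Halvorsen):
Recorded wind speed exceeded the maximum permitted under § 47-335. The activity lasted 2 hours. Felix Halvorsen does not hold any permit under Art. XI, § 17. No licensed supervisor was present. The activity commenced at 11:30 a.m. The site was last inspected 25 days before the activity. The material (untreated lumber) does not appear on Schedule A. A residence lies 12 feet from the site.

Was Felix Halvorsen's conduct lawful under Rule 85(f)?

(a) not (holds permit) — satisfied.
(b) site inspected — fails.
(1): T OR F → true.
(2) start within hours — satisfied.
(a) no residence in 50 ft — not satisfied.
(i) ≤ 6 hrs duration — holds.
(A) not (supervisor present) — holds.
(B) weather ok — not satisfied.
(ii): T OR F → true.
(b): T AND T → true.
(3): F OR T → true.
So Overall is satisfied (T AND T AND T).

Yes — lawful.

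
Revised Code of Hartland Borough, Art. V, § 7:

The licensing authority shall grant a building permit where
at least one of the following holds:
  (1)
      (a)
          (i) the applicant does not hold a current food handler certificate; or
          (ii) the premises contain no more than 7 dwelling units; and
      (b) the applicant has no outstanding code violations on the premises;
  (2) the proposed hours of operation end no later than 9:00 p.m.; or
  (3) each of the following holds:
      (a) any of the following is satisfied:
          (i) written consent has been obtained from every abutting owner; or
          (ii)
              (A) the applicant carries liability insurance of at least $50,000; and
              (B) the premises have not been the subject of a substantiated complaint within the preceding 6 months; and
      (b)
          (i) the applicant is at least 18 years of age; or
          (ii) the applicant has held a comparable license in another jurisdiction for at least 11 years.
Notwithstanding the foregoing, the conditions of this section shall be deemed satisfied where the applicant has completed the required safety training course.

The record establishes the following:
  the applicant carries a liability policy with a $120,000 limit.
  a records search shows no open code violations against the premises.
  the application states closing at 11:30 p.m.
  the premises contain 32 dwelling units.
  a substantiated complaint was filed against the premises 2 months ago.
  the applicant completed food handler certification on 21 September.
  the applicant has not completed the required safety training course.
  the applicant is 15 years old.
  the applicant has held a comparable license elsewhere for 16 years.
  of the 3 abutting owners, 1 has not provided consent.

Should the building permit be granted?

No — denied.

(i) not (food handler cert.) — not satisfied.
(ii) ≤ 7 units — not met.
(a): F OR F → false.
(b) no code violations — satisfied.
(1) = F AND T = false.
(2) closes by 9 p.m. — not met.
(i) all abutters consent — fails.
(A) insurance ≥ $50,000 — satisfied.
(B) no complaint in 6 mo. — not met.
(ii) = T AND F = false.
So (a) is not satisfied (F OR F).
(i) age ≥ 18 — not satisfied.
(ii) prior license ≥ 11 yr — satisfied.
(b): F OR T → true.
(3) = F AND T = false.
Overall: F OR F OR F → false.
Exception (safety training) — not satisfied.
Result: main false OR exception false → false.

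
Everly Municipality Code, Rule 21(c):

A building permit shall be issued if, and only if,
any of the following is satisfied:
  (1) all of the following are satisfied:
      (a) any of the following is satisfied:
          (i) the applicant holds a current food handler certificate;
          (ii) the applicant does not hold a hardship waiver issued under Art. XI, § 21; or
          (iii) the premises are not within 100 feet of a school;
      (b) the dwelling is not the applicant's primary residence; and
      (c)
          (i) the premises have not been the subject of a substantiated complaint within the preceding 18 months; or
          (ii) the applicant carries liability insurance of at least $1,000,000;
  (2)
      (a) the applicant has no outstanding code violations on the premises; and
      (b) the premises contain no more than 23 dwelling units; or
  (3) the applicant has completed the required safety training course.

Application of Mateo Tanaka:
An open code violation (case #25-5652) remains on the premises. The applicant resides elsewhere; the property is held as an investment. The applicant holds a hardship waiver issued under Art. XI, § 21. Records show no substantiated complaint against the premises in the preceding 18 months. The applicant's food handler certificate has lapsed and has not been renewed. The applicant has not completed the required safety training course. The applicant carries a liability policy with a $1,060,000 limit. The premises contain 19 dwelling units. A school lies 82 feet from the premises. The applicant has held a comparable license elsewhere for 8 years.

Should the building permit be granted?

No — denied.

(i) food handler cert. — not met.
(ii) not (hardship waiver) — not satisfied.
(iii) ≥100 ft from school — not satisfied.
(a): F OR F OR F → false.
(b) not (primary residence) — holds.
(i) no complaint in 18 mo. — holds.
(ii) insurance ≥ $1,000,000 — met.
(c): T OR T → true.
So (1) is not satisfied (F AND T AND T).
(a) no code violations — not met.
(b) ≤ 23 units — holds.
(2) = F AND T = false.
(3) safety training — not met.
So Overall is not satisfied (F OR F OR F).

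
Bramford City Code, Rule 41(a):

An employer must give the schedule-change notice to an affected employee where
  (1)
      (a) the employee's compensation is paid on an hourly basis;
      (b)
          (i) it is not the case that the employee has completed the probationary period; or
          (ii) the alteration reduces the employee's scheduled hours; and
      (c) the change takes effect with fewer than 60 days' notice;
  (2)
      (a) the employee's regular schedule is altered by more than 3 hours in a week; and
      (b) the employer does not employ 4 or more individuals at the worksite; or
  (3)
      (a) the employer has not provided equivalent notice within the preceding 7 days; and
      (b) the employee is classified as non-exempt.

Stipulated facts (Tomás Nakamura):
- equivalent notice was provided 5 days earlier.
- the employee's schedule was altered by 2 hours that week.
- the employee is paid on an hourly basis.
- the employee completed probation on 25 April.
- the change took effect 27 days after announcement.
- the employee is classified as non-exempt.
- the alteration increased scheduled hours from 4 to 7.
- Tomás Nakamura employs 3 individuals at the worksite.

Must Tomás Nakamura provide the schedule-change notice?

No — not required.

(a) hourly-paid — satisfied.
(i) not (past probation) — fails.
(ii) hours reduced — not met.
(b) = F OR F = false.
(c) < 60 days' notice — holds.
So (1) is not satisfied (T AND F AND T).
(a) schedule shift > 3h — not met.
(b) not (≥ 4 at site) — met.
(2): F AND T → false.
(a) no recent notice — fails.
(b) non-exempt — met.
So (3) is not satisfied (F AND T).
Overall = F OR F OR F = false.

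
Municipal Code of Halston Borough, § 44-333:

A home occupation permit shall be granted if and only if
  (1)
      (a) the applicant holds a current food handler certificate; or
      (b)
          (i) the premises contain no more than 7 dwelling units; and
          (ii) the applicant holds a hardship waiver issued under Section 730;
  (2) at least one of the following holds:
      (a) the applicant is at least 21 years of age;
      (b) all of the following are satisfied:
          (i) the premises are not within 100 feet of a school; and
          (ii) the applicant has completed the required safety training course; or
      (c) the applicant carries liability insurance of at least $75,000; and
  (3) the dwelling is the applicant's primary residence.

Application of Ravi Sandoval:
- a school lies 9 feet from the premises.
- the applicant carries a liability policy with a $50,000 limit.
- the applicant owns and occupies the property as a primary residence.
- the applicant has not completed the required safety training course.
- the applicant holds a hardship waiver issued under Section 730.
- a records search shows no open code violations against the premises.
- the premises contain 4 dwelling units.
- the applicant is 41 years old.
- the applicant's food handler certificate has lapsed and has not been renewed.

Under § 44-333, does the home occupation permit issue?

Yes — granted.

(a) food handler cert. — fails.
(i) ≤ 7 units — holds.
(ii) hardship waiver — holds.
So (b) is satisfied (T AND T).
(1): F OR T → true.
(a) age ≥ 21 — holds.
(i) ≥100 ft from school — not satisfied.
(ii) safety training — not satisfied.
(b): F AND F → false.
(c) insurance ≥ $75,000 — fails.
(2): T OR F OR F → true.
(3) primary residence — holds.
Overall: T AND T AND T → true.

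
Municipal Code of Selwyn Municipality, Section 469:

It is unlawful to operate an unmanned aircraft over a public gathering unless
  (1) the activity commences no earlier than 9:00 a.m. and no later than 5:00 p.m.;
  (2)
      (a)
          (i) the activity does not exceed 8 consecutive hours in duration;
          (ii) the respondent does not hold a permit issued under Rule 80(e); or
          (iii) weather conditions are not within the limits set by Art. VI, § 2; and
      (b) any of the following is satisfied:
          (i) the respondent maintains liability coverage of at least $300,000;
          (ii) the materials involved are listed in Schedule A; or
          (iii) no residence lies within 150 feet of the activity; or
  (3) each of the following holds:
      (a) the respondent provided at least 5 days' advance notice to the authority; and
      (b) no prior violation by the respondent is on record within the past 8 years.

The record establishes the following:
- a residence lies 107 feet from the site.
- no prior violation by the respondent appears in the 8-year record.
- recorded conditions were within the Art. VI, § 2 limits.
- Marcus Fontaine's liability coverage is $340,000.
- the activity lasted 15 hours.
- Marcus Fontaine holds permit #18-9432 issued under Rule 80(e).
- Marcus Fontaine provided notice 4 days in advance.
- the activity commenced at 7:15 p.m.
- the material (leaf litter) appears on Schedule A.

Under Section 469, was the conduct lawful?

No — unlawful.

(1) start within hours — fails.
(i) ≤ 8 hrs duration — fails.
(ii) not (holds permit) — not satisfied.
(iii) not (weather ok) — fails.
(a): F OR F OR F → false.
(i) coverage ≥ $300,000 — holds.
(ii) Schedule A material — satisfied.
(iii) no residence in 150 ft — not satisfied.
So (b) is satisfied (T OR T OR F).
So (2) is not satisfied (F AND T).
(a) ≥5 days' notice — not met.
(b) no prior violation — holds.
So (3) is not satisfied (F AND T).
Overall = F OR F OR F = false.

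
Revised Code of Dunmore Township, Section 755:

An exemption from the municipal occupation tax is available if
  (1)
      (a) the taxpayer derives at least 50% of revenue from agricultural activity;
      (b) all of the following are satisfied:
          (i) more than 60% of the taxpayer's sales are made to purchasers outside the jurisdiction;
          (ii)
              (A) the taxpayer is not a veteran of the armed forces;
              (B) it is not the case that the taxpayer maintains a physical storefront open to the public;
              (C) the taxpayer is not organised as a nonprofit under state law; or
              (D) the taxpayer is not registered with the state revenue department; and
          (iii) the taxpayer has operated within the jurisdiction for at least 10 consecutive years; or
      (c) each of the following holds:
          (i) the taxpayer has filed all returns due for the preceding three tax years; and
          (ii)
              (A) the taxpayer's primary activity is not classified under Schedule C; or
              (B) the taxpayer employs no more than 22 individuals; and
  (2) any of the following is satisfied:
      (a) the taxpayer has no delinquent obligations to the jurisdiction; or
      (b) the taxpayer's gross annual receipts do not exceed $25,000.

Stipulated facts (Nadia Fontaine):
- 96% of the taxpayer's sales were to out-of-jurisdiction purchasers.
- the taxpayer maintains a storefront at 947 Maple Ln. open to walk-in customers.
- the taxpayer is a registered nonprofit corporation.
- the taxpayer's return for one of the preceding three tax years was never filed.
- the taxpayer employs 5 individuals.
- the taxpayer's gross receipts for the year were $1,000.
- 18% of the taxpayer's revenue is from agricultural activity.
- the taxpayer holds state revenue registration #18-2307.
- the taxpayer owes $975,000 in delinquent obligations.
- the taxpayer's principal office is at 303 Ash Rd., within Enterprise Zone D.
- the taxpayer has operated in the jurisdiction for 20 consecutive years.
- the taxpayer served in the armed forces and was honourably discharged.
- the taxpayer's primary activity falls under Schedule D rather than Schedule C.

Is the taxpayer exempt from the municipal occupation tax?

No — not exempt.

(a) ≥50% agricultural — not satisfied.
(i) >60% out-of-jur. sales — satisfied.
(A) not (veteran) — not met.
(B) not (has storefront) — not satisfied.
(C) not (nonprofit) — fails.
(D) not (state-registered) — fails.
(ii): F OR F OR F OR F → false.
(iii) ≥ 10 yrs in jurisdiction — met.
(b) = T AND F AND T = false.
(i) returns current — fails.
(A) not (Schedule C activity) — holds.
(B) ≤ 22 employees — met.
So (ii) is satisfied (T OR T).
(c): F AND T → false.
So (1) is not satisfied (F OR F OR F).
(a) no delinquency — fails.
(b) receipts ≤ $25,000 — satisfied.
(2) = F OR T = true.
So Overall is not satisfied (F AND T).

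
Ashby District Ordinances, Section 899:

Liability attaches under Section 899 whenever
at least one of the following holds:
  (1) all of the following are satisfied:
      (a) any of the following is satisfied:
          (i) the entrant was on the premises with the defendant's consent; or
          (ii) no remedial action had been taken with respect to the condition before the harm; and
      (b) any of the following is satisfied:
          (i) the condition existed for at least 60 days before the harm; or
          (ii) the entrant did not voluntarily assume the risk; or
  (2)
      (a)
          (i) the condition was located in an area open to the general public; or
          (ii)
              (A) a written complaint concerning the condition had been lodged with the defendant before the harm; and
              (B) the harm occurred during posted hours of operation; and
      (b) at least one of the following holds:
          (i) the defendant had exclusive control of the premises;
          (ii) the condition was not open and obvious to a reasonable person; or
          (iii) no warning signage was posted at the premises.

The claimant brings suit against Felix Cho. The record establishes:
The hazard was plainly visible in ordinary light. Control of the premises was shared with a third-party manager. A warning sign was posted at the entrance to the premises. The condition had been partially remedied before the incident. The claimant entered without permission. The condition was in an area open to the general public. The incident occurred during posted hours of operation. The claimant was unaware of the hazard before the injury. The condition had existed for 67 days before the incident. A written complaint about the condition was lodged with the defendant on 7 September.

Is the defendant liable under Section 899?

No — not liable.

(i) consent to enter — fails.
(ii) no remedial action — fails.
(a): F OR F → false.
(i) condition ≥60 days old — holds.
(ii) no assumed risk — holds.
(b) = T OR T = true.
So (1) is not satisfied (F AND T).
(i) public area — satisfied.
(A) complaint lodged — met.
(B) during posted hours — holds.
(ii): T AND T → true.
So (a) is satisfied (T OR T).
(i) exclusive control — not satisfied.
(ii) not open/obvious — not satisfied.
(iii) no signage posted — not met.
(b) = F OR F OR F = false.
(2): T AND F → false.
Overall: F OR F → false.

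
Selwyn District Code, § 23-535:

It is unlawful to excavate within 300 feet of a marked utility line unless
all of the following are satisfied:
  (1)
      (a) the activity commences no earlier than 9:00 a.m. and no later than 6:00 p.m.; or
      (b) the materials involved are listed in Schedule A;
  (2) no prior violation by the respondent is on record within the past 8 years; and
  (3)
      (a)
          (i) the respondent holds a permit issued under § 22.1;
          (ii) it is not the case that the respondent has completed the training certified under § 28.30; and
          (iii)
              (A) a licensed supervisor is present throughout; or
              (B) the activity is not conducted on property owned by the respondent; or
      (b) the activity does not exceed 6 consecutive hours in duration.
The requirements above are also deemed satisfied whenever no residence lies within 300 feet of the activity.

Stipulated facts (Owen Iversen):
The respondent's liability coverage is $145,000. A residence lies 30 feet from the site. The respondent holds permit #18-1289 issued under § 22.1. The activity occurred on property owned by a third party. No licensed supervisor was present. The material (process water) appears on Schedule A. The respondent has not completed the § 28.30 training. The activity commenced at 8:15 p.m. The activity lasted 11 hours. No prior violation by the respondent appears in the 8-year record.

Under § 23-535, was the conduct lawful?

Yes — lawful.

(a) start within hours — not met.
(b) Schedule A material — satisfied.
(1): F OR T → true.
(2) no prior violation — satisfied.
(i) holds permit — holds.
(ii) not (training certified) — satisfied.
(A) supervisor present — not met.
(B) not (own property) — satisfied.
(iii) = F OR T = true.
So (a) is satisfied (T AND T AND T).
(b) ≤ 6 hrs duration — not satisfied.
(3) = T OR F = true.
Overall = T AND T AND T = true.
Exception (no residence in 300 ft) — not satisfied.
Result: main true OR exception false → true.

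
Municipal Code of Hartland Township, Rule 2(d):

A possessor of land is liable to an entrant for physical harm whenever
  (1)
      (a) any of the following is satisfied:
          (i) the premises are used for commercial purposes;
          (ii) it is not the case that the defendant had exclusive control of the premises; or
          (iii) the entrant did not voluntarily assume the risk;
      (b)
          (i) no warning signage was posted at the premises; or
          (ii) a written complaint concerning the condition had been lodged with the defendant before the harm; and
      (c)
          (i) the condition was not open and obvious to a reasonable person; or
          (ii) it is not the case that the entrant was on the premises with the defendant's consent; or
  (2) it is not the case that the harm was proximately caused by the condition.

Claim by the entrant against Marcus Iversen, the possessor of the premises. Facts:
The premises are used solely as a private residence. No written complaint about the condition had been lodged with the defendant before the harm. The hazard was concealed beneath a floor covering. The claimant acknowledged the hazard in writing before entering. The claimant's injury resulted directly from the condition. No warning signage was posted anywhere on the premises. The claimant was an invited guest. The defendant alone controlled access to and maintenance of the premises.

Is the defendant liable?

(i) commercial use — not satisfied.
(ii) not (exclusive control) — not met.
(iii) no assumed risk — not satisfied.
So (a) is not satisfied (F OR F OR F).
(i) no signage posted — satisfied.
(ii) complaint lodged — fails.
(b): T OR F → true.
(i) not open/obvious — met.
(ii) not (consent to enter) — not satisfied.
(c) = T OR F = true.
So (1) is not satisfied (F AND T AND T).
(2) not (proximate cause) — not satisfied.
Overall = F OR F = false.

No — not liable.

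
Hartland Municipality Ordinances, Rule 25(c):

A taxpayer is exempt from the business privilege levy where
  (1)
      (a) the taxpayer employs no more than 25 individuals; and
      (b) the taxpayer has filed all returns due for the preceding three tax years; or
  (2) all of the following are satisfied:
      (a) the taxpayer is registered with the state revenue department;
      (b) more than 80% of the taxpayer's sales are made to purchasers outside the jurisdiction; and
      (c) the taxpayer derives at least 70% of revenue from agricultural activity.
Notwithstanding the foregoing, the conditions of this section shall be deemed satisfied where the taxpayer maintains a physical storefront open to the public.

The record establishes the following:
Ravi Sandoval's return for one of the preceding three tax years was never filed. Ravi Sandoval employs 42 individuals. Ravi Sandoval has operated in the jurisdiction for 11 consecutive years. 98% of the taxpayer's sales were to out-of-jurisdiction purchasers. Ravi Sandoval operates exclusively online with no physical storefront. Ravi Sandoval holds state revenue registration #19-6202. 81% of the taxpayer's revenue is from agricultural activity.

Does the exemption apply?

Yes — exempt.

(a) ≤ 25 employees — not met.
(b) returns current — not satisfied.
(1) = F AND F = false.
(a) state-registered — satisfied.
(b) >80% out-of-jur. sales — satisfied.
(c) ≥70% agricultural — met.
So (2) is satisfied (T AND T AND T).
So Overall is satisfied (F OR T).
Exception (has storefront) — not satisfied.
Result: main true OR exception false → true.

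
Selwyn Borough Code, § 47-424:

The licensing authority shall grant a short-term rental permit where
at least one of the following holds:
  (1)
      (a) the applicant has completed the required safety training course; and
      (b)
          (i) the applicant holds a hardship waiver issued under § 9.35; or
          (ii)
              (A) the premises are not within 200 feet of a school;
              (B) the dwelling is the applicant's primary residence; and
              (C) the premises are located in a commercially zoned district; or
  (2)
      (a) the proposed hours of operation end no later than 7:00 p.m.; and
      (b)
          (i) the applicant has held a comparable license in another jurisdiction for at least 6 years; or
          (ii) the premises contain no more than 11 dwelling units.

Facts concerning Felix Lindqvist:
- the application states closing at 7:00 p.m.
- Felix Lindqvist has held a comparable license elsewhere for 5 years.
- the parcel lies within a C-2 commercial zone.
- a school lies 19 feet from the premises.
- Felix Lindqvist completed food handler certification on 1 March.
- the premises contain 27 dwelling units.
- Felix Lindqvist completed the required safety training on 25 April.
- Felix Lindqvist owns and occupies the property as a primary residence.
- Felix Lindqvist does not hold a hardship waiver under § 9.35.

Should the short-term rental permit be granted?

No — denied.

(a) safety training — satisfied.
(i) hardship waiver — not satisfied.
(A) ≥200 ft from school — not satisfied.
(B) primary residence — satisfied.
(C) commercially zoned — satisfied.
So (ii) is not satisfied (F AND T AND T).
(b) = F OR F = false.
(1) = T AND F = false.
(a) closes by 7 p.m. — satisfied.
(i) prior license ≥ 6 yr — not met.
(ii) ≤ 11 units — fails.
(b) = F OR F = false.
(2): T AND F → false.
Overall = F OR F = false.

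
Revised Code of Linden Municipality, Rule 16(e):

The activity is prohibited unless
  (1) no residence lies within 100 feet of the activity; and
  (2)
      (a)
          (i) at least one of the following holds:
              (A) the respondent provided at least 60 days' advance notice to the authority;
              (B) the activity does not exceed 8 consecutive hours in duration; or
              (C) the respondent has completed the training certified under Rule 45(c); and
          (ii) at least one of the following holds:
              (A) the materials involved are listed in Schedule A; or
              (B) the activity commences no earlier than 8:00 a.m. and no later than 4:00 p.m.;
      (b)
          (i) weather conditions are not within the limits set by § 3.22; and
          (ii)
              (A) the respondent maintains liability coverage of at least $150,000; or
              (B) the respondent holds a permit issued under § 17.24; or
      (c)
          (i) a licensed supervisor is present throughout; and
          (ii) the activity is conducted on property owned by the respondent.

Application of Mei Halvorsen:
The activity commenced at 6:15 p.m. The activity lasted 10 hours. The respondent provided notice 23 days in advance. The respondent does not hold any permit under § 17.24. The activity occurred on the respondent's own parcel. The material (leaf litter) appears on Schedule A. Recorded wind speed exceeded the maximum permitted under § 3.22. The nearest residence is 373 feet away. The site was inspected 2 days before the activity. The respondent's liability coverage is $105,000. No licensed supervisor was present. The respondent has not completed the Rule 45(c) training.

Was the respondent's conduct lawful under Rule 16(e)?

(1) no residence in 100 ft — satisfied.
(A) ≥60 days' notice — fails.
(B) ≤ 8 hrs duration — fails.
(C) training certified — fails.
(i) = F OR F OR F = false.
(A) Schedule A material — met.
(B) start within hours — fails.
So (ii) is satisfied (T OR F).
(a): F AND T → false.
(i) not (weather ok) — satisfied.
(A) coverage ≥ $150,000 — not met.
(B) holds permit — fails.
So (ii) is not satisfied (F OR F).
(b) = T AND F = false.
(i) supervisor present — fails.
(ii) own property — met.
So (c) is not satisfied (F AND T).
So (2) is not satisfied (F OR F OR F).
Overall = T AND F = false.

No — unlawful.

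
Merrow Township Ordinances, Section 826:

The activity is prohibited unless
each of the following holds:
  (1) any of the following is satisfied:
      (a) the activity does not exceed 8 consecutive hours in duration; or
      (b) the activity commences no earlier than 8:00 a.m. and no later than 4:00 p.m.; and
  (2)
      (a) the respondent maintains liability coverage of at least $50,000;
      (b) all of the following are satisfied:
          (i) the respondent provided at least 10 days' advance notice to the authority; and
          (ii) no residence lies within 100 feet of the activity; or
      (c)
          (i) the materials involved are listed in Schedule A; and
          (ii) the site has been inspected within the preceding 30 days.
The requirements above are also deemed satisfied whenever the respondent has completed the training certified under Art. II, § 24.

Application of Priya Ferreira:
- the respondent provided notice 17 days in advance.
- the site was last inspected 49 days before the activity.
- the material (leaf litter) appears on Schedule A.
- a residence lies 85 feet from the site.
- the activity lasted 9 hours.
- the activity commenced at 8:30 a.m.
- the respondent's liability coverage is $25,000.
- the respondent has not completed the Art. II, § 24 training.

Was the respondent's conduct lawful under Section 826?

(a) ≤ 8 hrs duration — fails.
(b) start within hours — holds.
(1) = F OR T = true.
(a) coverage ≥ $50,000 — not satisfied.
(i) ≥10 days' notice — met.
(ii) no residence in 100 ft — not satisfied.
So (b) is not satisfied (T AND F).
(i) Schedule A material — satisfied.
(ii) site inspected — not satisfied.
So (c) is not satisfied (T AND F).
So (2) is not satisfied (F OR F OR F).
Overall = T AND F = false.
Exception (training certified) — not satisfied.
Result: main false OR exception false → false.

No — unlawful.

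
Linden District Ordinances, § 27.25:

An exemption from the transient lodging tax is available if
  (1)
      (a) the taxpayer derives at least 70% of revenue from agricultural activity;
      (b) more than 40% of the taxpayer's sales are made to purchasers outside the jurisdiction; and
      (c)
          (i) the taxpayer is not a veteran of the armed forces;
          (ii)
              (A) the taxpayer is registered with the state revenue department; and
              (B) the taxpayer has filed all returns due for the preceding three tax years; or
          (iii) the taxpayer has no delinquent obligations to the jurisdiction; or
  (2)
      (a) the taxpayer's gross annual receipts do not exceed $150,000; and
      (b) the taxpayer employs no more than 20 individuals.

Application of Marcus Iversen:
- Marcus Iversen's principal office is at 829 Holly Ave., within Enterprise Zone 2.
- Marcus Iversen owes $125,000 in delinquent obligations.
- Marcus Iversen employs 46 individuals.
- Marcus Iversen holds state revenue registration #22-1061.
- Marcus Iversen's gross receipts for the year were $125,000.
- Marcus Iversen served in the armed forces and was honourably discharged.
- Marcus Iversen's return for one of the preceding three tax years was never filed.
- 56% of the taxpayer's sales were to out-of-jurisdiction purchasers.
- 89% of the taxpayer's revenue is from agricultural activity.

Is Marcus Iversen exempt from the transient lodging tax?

(a) ≥70% agricultural — satisfied.
(b) >40% out-of-jur. sales — met.
(i) not (veteran) — not satisfied.
(A) state-registered — met.
(B) returns current — fails.
(ii) = T AND F = false.
(iii) no delinquency — not met.
So (c) is not satisfied (F OR F OR F).
(1) = T AND T AND F = false.
(a) receipts ≤ $150,000 — satisfied.
(b) ≤ 20 employees — fails.
(2): T AND F → false.
Overall: F OR F → false.

No — not exempt.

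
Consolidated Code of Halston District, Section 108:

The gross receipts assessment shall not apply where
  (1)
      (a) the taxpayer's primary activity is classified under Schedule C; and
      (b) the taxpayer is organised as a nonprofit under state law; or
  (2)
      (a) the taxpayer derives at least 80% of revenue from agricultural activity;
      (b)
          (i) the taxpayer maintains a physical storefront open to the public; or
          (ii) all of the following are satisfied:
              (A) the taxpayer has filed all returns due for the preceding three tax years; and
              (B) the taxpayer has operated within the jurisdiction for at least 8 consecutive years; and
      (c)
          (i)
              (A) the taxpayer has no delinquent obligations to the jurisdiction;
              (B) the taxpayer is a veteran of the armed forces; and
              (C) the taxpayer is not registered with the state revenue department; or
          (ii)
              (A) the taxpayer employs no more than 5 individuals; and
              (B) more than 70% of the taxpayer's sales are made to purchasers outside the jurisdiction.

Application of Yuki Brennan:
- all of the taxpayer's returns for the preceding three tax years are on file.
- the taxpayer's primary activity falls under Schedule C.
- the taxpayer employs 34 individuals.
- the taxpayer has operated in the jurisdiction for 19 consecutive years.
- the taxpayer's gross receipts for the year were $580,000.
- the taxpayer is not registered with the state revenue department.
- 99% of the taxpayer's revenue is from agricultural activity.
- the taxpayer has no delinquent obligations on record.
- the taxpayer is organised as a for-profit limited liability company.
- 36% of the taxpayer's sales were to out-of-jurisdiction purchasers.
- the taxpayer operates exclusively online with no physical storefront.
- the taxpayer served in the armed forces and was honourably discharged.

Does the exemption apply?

(a) Schedule C activity — satisfied.
(b) nonprofit — fails.
(1) = T AND F = false.
(a) ≥80% agricultural — satisfied.
(i) has storefront — not met.
(A) returns current — holds.
(B) ≥ 8 yrs in jurisdiction — holds.
(ii) = T AND T = true.
(b): F OR T → true.
(A) no delinquency — satisfied.
(B) veteran — satisfied.
(C) not (state-registered) — met.
(i): T AND T AND T → true.
(A) ≤ 5 employees — not met.
(B) >70% out-of-jur. sales — fails.
So (ii) is not satisfied (F AND F).
(c) = T OR F = true.
(2): T AND T AND T → true.
Overall: F OR T → true.

Yes — exempt.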